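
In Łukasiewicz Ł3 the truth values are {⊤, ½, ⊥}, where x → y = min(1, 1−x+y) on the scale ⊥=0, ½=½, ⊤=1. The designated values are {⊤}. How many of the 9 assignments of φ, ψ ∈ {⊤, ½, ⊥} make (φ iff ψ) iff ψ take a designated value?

4

Designated under: (φ=⊤, ψ=⊤); (φ=⊤, ψ=½); (φ=⊤, ψ=⊥); (φ=⊥, ψ=½).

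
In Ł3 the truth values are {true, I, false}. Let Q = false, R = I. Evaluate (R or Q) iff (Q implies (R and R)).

R or Q = I or false = I
R and R = I and I = I
Q implies (R and R) = false implies I = true  [min(1, 1−0+½)]
(R or Q) iff (Q implies (R and R)) = I iff true = I

I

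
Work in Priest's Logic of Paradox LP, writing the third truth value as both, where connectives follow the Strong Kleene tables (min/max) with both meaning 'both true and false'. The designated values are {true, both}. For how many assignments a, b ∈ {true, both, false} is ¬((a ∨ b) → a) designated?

Of the 9 assignments, 5 give a value in {true, both}.

5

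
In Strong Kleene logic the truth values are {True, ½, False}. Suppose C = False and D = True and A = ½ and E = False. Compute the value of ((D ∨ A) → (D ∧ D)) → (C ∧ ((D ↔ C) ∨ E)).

D ∨ A = True ∨ ½ = True
D ∧ D = True ∧ True = True
(D ∨ A) → (D ∧ D) = True → True = True
D ↔ C = True ↔ False = False
(D ↔ C) ∨ E = False ∨ False = False
C ∧ ((D ↔ C) ∨ E) = False ∧ False = False
((D ∨ A) → (D ∧ D)) → (C ∧ ((D ↔ C) ∨ E)) = True → False = False

False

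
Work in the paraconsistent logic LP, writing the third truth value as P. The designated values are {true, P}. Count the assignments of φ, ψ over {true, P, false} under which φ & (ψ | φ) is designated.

6

Of the 9 assignments, 6 give a value in {true, P}.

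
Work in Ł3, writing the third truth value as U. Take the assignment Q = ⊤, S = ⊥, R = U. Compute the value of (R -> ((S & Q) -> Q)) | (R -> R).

S & Q = ⊥ & ⊤ = ⊥
(S & Q) -> Q = ⊥ -> ⊤ = ⊤
R -> ((S & Q) -> Q) = U -> ⊤ = ⊤  [min(1, 1−½+1)]
R -> R = U -> U = ⊤
(R -> ((S & Q) -> Q)) | (R -> R) = ⊤ | ⊤ = ⊤

⊤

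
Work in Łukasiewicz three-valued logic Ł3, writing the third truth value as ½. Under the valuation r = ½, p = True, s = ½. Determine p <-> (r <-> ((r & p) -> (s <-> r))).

½

r & p = ½ & True = ½
s <-> r = ½ <-> ½ = True
(r & p) -> (s <-> r) = ½ -> True = True
r <-> ((r & p) -> (s <-> r)) = ½ <-> True = ½
p <-> (r <-> ((r & p) -> (s <-> r))) = True <-> ½ = ½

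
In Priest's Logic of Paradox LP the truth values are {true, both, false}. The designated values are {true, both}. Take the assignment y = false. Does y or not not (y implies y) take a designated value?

y implies y = false implies false = true
not (y implies y) = not true = false
not not (y implies y) = not false = true
y or not not (y implies y) = false or true = true
true ∈ {true, both}.

Yes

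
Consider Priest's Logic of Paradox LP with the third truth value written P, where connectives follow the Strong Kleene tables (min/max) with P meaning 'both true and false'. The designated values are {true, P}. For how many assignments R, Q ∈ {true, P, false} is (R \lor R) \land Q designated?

4

Designated under: (R=true, Q=true); (R=true, Q=P); (R=P, Q=true); (R=P, Q=P).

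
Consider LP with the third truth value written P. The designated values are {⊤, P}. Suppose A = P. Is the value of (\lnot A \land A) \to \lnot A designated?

\lnot A = \lnot P = P
\lnot A \land A = P \land P = P
\lnot A = \lnot P = P
(\lnot A \land A) \to \lnot A = P \to P = P  [\lnot P \lor P]
P ∈ {⊤, P}.

Yes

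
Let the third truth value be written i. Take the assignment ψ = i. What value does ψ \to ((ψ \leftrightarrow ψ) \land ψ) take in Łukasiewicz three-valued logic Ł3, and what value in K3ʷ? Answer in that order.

1; i

In Łukasiewicz three-valued logic Ł3: ψ \leftrightarrow ψ = i \leftrightarrow i = 1  [1 − |½−½|]
(ψ \leftrightarrow ψ) \land ψ = 1 \land i = i
ψ \to ((ψ \leftrightarrow ψ) \land ψ) = i \to i = 1
In K3ʷ: ψ \leftrightarrow ψ = i \leftrightarrow i = i
(ψ \leftrightarrow ψ) \land ψ = i \land i = i
ψ \to ((ψ \leftrightarrow ψ) \land ψ) = i \to i = i  [any arg is the third value ⇒ result is the third value]
They differ because Łukasiewicz three-valued logic Ł3 and K3ʷ treat i differently under the binary connectives.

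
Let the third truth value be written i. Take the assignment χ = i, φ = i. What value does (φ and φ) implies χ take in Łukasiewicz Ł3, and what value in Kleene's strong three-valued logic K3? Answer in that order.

In Łukasiewicz Ł3: φ and φ = i and i = i
(φ and φ) implies χ = i implies i = ⊤
In Kleene's strong three-valued logic K3: φ and φ = i and i = i
(φ and φ) implies χ = i implies i = i  [not i or i]
They differ because Łukasiewicz Ł3 and Kleene's strong three-valued logic K3 treat i differently under implication.

⊤; i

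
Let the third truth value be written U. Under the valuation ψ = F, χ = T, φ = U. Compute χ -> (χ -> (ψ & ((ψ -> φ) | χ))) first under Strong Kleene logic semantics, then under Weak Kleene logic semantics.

In Strong Kleene logic: ψ -> φ = F -> U = T  [~F | U]
(ψ -> φ) | χ = T | T = T
ψ & ((ψ -> φ) | χ) = F & T = F
χ -> (ψ & ((ψ -> φ) | χ)) = T -> F = F
χ -> (χ -> (ψ & ((ψ -> φ) | χ))) = T -> F = F
In Weak Kleene logic: ψ -> φ = F -> U = U  [any arg is the third value ⇒ result is the third value]
(ψ -> φ) | χ = U | T = U
ψ & ((ψ -> φ) | χ) = F & U = U
χ -> (ψ & ((ψ -> φ) | χ)) = T -> U = U
χ -> (χ -> (ψ & ((ψ -> φ) | χ))) = T -> U = U
They differ because Strong Kleene logic and Weak Kleene logic treat U differently under the binary connectives.

F; U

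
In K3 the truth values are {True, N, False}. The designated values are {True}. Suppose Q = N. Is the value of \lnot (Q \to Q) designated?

No

Q \to Q = N \to N = N  [\lnot N \lor N]
\lnot (Q \to Q) = \lnot N = N
N ∉ {True}.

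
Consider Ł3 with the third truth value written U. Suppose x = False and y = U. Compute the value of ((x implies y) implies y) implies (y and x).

U

x implies y = False implies U = True  [min(1, 1−0+½)]
(x implies y) implies y = True implies U = U
y and x = U and False = False
((x implies y) implies y) implies (y and x) = U implies False = U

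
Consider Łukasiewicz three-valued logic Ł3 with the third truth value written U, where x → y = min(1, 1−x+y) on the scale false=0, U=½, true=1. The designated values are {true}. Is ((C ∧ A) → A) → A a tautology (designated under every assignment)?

No

Countermodel: C=true, A=U gives U, which is not designated.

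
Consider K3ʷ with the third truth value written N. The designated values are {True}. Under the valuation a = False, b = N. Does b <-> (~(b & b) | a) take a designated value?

b & b = N & N = N
~(b & b) = ~N = N
~(b & b) | a = N | False = N
b <-> (~(b & b) | a) = N <-> N = N
N ∉ {True}.

No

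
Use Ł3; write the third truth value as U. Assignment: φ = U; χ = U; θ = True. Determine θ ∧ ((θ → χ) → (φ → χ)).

True

θ → χ = True → U = U
φ → χ = U → U = True
(θ → χ) → (φ → χ) = U → True = True
θ ∧ ((θ → χ) → (φ → χ)) = True ∧ True = True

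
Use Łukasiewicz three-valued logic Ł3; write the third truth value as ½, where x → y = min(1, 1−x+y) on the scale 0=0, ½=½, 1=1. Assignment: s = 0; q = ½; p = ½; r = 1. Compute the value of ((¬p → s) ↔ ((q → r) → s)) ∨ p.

¬p = ¬½ = ½
¬p → s = ½ → 0 = ½  [min(1, 1−½+0)]
q → r = ½ → 1 = 1
(q → r) → s = 1 → 0 = 0
(¬p → s) ↔ ((q → r) → s) = ½ ↔ 0 = ½
((¬p → s) ↔ ((q → r) → s)) ∨ p = ½ ∨ ½ = ½

½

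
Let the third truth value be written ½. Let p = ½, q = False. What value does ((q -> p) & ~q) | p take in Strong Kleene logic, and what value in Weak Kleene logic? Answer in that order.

True; ½

In Strong Kleene logic: q -> p = False -> ½ = True  [~False | ½]
~q = ~False = True
(q -> p) & ~q = True & True = True
((q -> p) & ~q) | p = True | ½ = True
In Weak Kleene logic: q -> p = False -> ½ = ½  [any arg is the third value ⇒ result is the third value]
~q = ~False = True
(q -> p) & ~q = ½ & True = ½
((q -> p) & ~q) | p = ½ | ½ = ½
They differ because Strong Kleene logic and Weak Kleene logic treat ½ differently under the binary connectives.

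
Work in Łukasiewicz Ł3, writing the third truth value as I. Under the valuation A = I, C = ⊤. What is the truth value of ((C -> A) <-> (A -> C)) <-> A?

C -> A = ⊤ -> I = I  [min(1, 1−1+½)]
A -> C = I -> ⊤ = ⊤
(C -> A) <-> (A -> C) = I <-> ⊤ = I
((C -> A) <-> (A -> C)) <-> A = I <-> I = ⊤

⊤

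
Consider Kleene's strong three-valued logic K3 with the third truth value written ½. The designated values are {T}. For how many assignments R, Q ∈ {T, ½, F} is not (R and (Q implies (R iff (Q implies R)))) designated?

Designated under: (R=F, Q=T); (R=F, Q=½); (R=F, Q=F).

3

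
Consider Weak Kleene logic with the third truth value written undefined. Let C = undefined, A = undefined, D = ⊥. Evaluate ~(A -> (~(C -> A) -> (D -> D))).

C -> A = undefined -> undefined = undefined  [any arg is the third value ⇒ result is the third value]
~(C -> A) = ~undefined = undefined
D -> D = ⊥ -> ⊥ = ⊤
~(C -> A) -> (D -> D) = undefined -> ⊤ = undefined
A -> (~(C -> A) -> (D -> D)) = undefined -> undefined = undefined
~(A -> (~(C -> A) -> (D -> D))) = ~undefined = undefined

undefined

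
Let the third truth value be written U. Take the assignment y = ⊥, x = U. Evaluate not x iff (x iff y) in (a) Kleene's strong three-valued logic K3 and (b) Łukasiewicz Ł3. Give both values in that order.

U; ⊤

In Kleene's strong three-valued logic K3: not x = not U = U
x iff y = U iff ⊥ = U
not x iff (x iff y) = U iff U = U
In Łukasiewicz Ł3: not x = not U = U
x iff y = U iff ⊥ = U  [1 − |½−0|]
not x iff (x iff y) = U iff U = ⊤
They differ because Kleene's strong three-valued logic K3 and Łukasiewicz Ł3 treat U differently under implication.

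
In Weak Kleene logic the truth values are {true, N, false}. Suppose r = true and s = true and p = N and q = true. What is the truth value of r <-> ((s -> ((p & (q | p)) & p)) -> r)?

q | p = true | N = N
p & (q | p) = N & N = N
(p & (q | p)) & p = N & N = N
s -> ((p & (q | p)) & p) = true -> N = N  [any arg is the third value ⇒ result is the third value]
(s -> ((p & (q | p)) & p)) -> r = N -> true = N
r <-> ((s -> ((p & (q | p)) & p)) -> r) = true <-> N = N

N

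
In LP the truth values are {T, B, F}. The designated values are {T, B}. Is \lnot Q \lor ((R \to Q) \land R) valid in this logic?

No

Countermodel: Q=T, R=F gives F, which is not designated.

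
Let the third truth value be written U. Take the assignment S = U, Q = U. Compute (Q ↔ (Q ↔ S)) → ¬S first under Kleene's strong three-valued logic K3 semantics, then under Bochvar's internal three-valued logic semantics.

In Kleene's strong three-valued logic K3: Q ↔ S = U ↔ U = U
Q ↔ (Q ↔ S) = U ↔ U = U
¬S = ¬U = U
(Q ↔ (Q ↔ S)) → ¬S = U → U = U
In Bochvar's internal three-valued logic: Q ↔ S = U ↔ U = U
Q ↔ (Q ↔ S) = U ↔ U = U
¬S = ¬U = U
(Q ↔ (Q ↔ S)) → ¬S = U → U = U  [any arg is the third value ⇒ result is the third value]

U; U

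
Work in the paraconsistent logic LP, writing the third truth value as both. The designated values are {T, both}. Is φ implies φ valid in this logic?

Every assignment of φ over {T, both, F} gives a value in {T, both}.
In particular, with φ=both: φ implies φ = both.

Yes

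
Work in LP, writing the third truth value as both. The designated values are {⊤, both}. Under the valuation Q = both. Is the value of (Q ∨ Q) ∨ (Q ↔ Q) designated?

Yes

Q ∨ Q = both ∨ both = both
Q ↔ Q = both ↔ both = both
(Q ∨ Q) ∨ (Q ↔ Q) = both ∨ both = both
both ∈ {⊤, both}.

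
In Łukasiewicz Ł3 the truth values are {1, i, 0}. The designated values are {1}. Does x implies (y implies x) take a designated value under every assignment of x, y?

Every assignment of x, y over {1, i, 0} gives a value in {1}.
In particular, with x=i, y=i: x implies (y implies x) = 1.

Yes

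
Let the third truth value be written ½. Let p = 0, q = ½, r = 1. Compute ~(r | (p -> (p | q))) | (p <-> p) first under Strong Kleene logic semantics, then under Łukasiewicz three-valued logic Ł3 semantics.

1; 1

In Strong Kleene logic: p | q = 0 | ½ = ½
p -> (p | q) = 0 -> ½ = 1  [~0 | ½]
r | (p -> (p | q)) = 1 | 1 = 1
~(r | (p -> (p | q))) = ~1 = 0
p <-> p = 0 <-> 0 = 1
~(r | (p -> (p | q))) | (p <-> p) = 0 | 1 = 1
In Łukasiewicz three-valued logic Ł3: p | q = 0 | ½ = ½
p -> (p | q) = 0 -> ½ = 1
r | (p -> (p | q)) = 1 | 1 = 1
~(r | (p -> (p | q))) = ~1 = 0
p <-> p = 0 <-> 0 = 1
~(r | (p -> (p | q))) | (p <-> p) = 0 | 1 = 1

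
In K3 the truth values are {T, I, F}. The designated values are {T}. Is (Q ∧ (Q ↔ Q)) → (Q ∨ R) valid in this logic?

Countermodel: Q=I, R=I gives I, which is not designated.

No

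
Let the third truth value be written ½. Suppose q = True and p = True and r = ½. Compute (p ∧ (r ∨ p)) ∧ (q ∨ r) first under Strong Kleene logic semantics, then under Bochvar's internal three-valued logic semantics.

In Strong Kleene logic: r ∨ p = ½ ∨ True = True
p ∧ (r ∨ p) = True ∧ True = True
q ∨ r = True ∨ ½ = True
(p ∧ (r ∨ p)) ∧ (q ∨ r) = True ∧ True = True
In Bochvar's internal three-valued logic: r ∨ p = ½ ∨ True = ½
p ∧ (r ∨ p) = True ∧ ½ = ½
q ∨ r = True ∨ ½ = ½
(p ∧ (r ∨ p)) ∧ (q ∨ r) = ½ ∧ ½ = ½
They differ because Strong Kleene logic and Bochvar's internal three-valued logic treat ½ differently under the binary connectives.

True; ½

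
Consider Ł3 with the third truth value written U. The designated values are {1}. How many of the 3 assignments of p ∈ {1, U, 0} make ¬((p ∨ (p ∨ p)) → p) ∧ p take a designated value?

0

p=1: 0 ·
p=U: 0 ·
p=0: 0 ·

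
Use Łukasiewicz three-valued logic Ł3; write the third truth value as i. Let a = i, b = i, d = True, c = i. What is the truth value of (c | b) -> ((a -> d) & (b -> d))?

True

c | b = i | i = i
a -> d = i -> True = True  [min(1, 1−½+1)]
b -> d = i -> True = True
(a -> d) & (b -> d) = True & True = True
(c | b) -> ((a -> d) & (b -> d)) = i -> True = True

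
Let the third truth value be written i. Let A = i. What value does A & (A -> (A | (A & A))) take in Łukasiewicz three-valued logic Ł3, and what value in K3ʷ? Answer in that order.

i; i

In Łukasiewicz three-valued logic Ł3: A & A = i & i = i
A | (A & A) = i | i = i
A -> (A | (A & A)) = i -> i = ⊤  [min(1, 1−½+½)]
A & (A -> (A | (A & A))) = i & ⊤ = i
In K3ʷ: A & A = i & i = i
A | (A & A) = i | i = i
A -> (A | (A & A)) = i -> i = i  [any arg is the third value ⇒ result is the third value]
A & (A -> (A | (A & A))) = i & i = i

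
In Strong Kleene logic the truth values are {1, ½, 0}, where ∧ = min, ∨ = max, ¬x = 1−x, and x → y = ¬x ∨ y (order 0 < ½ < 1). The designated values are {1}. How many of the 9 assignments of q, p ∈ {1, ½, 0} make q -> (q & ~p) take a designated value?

Designated under: (q=1, p=0); (q=0, p=1); (q=0, p=½); (q=0, p=0).

4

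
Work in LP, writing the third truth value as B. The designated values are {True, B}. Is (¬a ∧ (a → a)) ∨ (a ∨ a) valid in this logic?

Every assignment of a over {True, B, False} gives a value in {True, B}.
In particular, with a=B: (¬a ∧ (a → a)) ∨ (a ∨ a) = B.

Yes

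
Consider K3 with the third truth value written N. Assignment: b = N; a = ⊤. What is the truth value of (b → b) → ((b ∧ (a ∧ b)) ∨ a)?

b → b = N → N = N  [¬N ∨ N]
a ∧ b = ⊤ ∧ N = N
b ∧ (a ∧ b) = N ∧ N = N
(b ∧ (a ∧ b)) ∨ a = N ∨ ⊤ = ⊤
(b → b) → ((b ∧ (a ∧ b)) ∨ a) = N → ⊤ = ⊤

⊤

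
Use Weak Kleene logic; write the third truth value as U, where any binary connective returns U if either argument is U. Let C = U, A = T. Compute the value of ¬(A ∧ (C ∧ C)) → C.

U

C ∧ C = U ∧ U = U
A ∧ (C ∧ C) = T ∧ U = U
¬(A ∧ (C ∧ C)) = ¬U = U
¬(A ∧ (C ∧ C)) → C = U → U = U  [any arg is the third value ⇒ result is the third value]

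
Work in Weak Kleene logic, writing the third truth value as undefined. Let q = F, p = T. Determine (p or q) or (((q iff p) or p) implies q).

T

p or q = T or F = T
q iff p = F iff T = F
(q iff p) or p = F or T = T
((q iff p) or p) implies q = T implies F = F
(p or q) or (((q iff p) or p) implies q) = T or F = T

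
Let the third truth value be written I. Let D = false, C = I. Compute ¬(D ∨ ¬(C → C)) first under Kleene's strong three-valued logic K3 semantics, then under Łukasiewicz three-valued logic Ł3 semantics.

I; true

In Kleene's strong three-valued logic K3: C → C = I → I = I  [¬I ∨ I]
¬(C → C) = ¬I = I
D ∨ ¬(C → C) = false ∨ I = I
¬(D ∨ ¬(C → C)) = ¬I = I
In Łukasiewicz three-valued logic Ł3: C → C = I → I = true
¬(C → C) = ¬true = false
D ∨ ¬(C → C) = false ∨ false = false
¬(D ∨ ¬(C → C)) = ¬false = true
They differ because Kleene's strong three-valued logic K3 and Łukasiewicz three-valued logic Ł3 treat I differently under implication.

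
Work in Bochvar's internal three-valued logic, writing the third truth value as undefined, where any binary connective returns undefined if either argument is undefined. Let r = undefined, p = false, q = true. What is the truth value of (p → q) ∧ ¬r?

undefined

p → q = false → true = true
¬r = ¬undefined = undefined
(p → q) ∧ ¬r = true ∧ undefined = undefined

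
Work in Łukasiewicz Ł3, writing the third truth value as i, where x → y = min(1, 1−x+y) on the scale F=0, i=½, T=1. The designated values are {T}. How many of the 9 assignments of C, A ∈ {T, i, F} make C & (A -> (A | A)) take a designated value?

3

Designated under: (C=T, A=T); (C=T, A=i); (C=T, A=F).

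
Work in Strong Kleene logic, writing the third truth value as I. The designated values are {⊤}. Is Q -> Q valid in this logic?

No

Countermodel: Q=I gives I, which is not designated.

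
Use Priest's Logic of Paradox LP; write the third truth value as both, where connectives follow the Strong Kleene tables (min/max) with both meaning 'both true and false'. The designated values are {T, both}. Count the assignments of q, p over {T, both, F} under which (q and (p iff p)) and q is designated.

Of the 9 assignments, 6 give a value in {T, both}.

6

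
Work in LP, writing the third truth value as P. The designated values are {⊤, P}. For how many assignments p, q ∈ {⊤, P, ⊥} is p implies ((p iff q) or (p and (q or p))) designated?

9

Of the 9 assignments, 9 give a value in {⊤, P}.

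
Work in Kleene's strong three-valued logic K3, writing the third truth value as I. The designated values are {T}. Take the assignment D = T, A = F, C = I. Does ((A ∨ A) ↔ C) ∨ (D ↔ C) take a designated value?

A ∨ A = F ∨ F = F
(A ∨ A) ↔ C = F ↔ I = I
D ↔ C = T ↔ I = I
((A ∨ A) ↔ C) ∨ (D ↔ C) = I ∨ I = I
I ∉ {T}.

No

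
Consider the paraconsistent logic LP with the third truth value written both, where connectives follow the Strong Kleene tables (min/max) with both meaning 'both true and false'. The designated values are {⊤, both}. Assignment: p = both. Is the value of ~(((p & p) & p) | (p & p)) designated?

Yes

p & p = both & both = both
(p & p) & p = both & both = both
p & p = both & both = both
((p & p) & p) | (p & p) = both | both = both
~(((p & p) & p) | (p & p)) = ~both = both
both ∈ {⊤, both}.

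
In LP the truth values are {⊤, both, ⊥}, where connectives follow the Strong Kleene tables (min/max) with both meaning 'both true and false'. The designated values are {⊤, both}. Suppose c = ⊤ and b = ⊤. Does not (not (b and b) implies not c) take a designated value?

b and b = ⊤ and ⊤ = ⊤
not (b and b) = not ⊤ = ⊥
not c = not ⊤ = ⊥
not (b and b) implies not c = ⊥ implies ⊥ = ⊤
not (not (b and b) implies not c) = not ⊤ = ⊥
⊥ ∉ {⊤, both}.

No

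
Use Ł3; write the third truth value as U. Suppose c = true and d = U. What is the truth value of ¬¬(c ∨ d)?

c ∨ d = true ∨ U = true
¬(c ∨ d) = ¬true = false
¬¬(c ∨ d) = ¬false = true

true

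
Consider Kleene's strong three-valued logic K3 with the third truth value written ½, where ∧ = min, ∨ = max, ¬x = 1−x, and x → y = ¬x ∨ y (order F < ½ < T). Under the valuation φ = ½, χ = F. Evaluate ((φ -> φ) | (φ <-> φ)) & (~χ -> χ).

φ -> φ = ½ -> ½ = ½  [~½ | ½]
φ <-> φ = ½ <-> ½ = ½
(φ -> φ) | (φ <-> φ) = ½ | ½ = ½
~χ = ~F = T
~χ -> χ = T -> F = F
((φ -> φ) | (φ <-> φ)) & (~χ -> χ) = ½ & F = F

F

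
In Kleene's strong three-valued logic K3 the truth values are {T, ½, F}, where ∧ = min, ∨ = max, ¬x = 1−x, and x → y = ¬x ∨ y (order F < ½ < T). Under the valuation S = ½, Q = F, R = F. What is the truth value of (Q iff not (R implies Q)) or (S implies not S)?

R implies Q = F implies F = T
not (R implies Q) = not T = F
Q iff not (R implies Q) = F iff F = T
not S = not ½ = ½
S implies not S = ½ implies ½ = ½  [not ½ or ½]
(Q iff not (R implies Q)) or (S implies not S) = T or ½ = T

T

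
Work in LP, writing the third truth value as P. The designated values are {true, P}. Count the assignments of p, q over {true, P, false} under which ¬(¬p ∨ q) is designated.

4

Designated under: (p=true, q=P); (p=true, q=false); (p=P, q=P); (p=P, q=false).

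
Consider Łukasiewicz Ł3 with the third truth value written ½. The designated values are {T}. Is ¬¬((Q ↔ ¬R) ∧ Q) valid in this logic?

No

Countermodel: Q=T, R=T gives F, which is not designated.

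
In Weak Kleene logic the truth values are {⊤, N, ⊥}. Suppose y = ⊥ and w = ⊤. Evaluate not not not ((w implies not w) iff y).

not w = not ⊤ = ⊥
w implies not w = ⊤ implies ⊥ = ⊥
(w implies not w) iff y = ⊥ iff ⊥ = ⊤
not ((w implies not w) iff y) = not ⊤ = ⊥
not not ((w implies not w) iff y) = not ⊥ = ⊤
not not not ((w implies not w) iff y) = not ⊤ = ⊥

⊥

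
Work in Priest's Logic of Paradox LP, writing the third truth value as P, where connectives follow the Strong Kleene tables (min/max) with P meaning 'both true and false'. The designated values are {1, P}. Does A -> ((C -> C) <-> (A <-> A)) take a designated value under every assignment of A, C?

Yes

Every assignment of A, C over {1, P, 0} gives a value in {1, P}.
In particular, with A=P, C=P: A -> ((C -> C) <-> (A <-> A)) = P.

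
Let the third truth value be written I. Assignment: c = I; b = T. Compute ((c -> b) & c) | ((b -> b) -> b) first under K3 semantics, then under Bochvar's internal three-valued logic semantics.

T; I

In K3: c -> b = I -> T = T  [~I | T]
(c -> b) & c = T & I = I
b -> b = T -> T = T
(b -> b) -> b = T -> T = T
((c -> b) & c) | ((b -> b) -> b) = I | T = T
In Bochvar's internal three-valued logic: c -> b = I -> T = I
(c -> b) & c = I & I = I
b -> b = T -> T = T
(b -> b) -> b = T -> T = T
((c -> b) & c) | ((b -> b) -> b) = I | T = I
They differ because K3 and Bochvar's internal three-valued logic treat I differently under the binary connectives.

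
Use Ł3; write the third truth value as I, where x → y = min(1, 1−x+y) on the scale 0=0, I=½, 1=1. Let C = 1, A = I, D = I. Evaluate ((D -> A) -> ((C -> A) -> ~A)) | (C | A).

1

D -> A = I -> I = 1
C -> A = 1 -> I = I
~A = ~I = I
(C -> A) -> ~A = I -> I = 1
(D -> A) -> ((C -> A) -> ~A) = 1 -> 1 = 1
C | A = 1 | I = 1
((D -> A) -> ((C -> A) -> ~A)) | (C | A) = 1 | 1 = 1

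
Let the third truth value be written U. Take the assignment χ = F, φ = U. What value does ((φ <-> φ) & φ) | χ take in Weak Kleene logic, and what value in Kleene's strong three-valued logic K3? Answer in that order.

U; U

In Weak Kleene logic: φ <-> φ = U <-> U = U
(φ <-> φ) & φ = U & U = U
((φ <-> φ) & φ) | χ = U | F = U
In Kleene's strong three-valued logic K3: φ <-> φ = U <-> U = U
(φ <-> φ) & φ = U & U = U
((φ <-> φ) & φ) | χ = U | F = U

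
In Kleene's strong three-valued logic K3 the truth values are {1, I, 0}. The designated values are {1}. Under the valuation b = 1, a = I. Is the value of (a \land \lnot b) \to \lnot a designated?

\lnot b = \lnot 1 = 0
a \land \lnot b = I \land 0 = 0
\lnot a = \lnot I = I
(a \land \lnot b) \to \lnot a = 0 \to I = 1
1 ∈ {1}.

Yes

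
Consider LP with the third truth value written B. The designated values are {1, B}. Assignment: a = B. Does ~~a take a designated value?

Yes

~a = ~B = B
~~a = ~B = B
B ∈ {1, B}.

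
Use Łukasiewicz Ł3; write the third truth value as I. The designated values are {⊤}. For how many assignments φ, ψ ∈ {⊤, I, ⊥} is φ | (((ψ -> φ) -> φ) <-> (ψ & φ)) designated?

Of the 9 assignments, 5 give a value in {⊤}.

5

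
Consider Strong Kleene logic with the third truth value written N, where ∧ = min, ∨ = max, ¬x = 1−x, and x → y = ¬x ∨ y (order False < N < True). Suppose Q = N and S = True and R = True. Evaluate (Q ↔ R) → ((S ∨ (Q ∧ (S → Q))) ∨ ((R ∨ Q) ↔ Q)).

True

Q ↔ R = N ↔ True = N
S → Q = True → N = N  [¬True ∨ N]
Q ∧ (S → Q) = N ∧ N = N
S ∨ (Q ∧ (S → Q)) = True ∨ N = True
R ∨ Q = True ∨ N = True
(R ∨ Q) ↔ Q = True ↔ N = N
(S ∨ (Q ∧ (S → Q))) ∨ ((R ∨ Q) ↔ Q) = True ∨ N = True
(Q ↔ R) → ((S ∨ (Q ∧ (S → Q))) ∨ ((R ∨ Q) ↔ Q)) = N → True = True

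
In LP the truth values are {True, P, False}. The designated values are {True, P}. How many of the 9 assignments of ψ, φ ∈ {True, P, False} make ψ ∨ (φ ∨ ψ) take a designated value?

Of the 9 assignments, 8 give a value in {True, P}.

8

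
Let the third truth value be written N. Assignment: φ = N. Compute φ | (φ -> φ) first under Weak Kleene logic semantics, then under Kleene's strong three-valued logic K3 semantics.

N; N

In Weak Kleene logic: φ -> φ = N -> N = N  [any arg is the third value ⇒ result is the third value]
φ | (φ -> φ) = N | N = N
In Kleene's strong three-valued logic K3: φ -> φ = N -> N = N  [~N | N]
φ | (φ -> φ) = N | N = N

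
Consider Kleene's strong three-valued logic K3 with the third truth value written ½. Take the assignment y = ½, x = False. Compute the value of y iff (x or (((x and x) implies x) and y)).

x and x = False and False = False
(x and x) implies x = False implies False = True
((x and x) implies x) and y = True and ½ = ½
x or (((x and x) implies x) and y) = False or ½ = ½
y iff (x or (((x and x) implies x) and y)) = ½ iff ½ = ½

½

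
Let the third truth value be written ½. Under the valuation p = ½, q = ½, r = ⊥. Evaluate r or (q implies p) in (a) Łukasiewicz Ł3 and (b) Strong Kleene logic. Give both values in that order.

In Łukasiewicz Ł3: q implies p = ½ implies ½ = ⊤  [min(1, 1−½+½)]
r or (q implies p) = ⊥ or ⊤ = ⊤
In Strong Kleene logic: q implies p = ½ implies ½ = ½
r or (q implies p) = ⊥ or ½ = ½
They differ because Łukasiewicz Ł3 and Strong Kleene logic treat ½ differently under implication.

⊤; ½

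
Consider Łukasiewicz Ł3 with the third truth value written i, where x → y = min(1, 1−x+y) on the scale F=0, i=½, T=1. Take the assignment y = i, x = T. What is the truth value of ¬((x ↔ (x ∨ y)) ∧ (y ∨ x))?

x ∨ y = T ∨ i = T
x ↔ (x ∨ y) = T ↔ T = T
y ∨ x = i ∨ T = T
(x ↔ (x ∨ y)) ∧ (y ∨ x) = T ∧ T = T
¬((x ↔ (x ∨ y)) ∧ (y ∨ x)) = ¬T = F

F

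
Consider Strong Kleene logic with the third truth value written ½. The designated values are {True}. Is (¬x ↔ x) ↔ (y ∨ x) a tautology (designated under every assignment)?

Countermodel: x=True, y=True gives False, which is not designated.

No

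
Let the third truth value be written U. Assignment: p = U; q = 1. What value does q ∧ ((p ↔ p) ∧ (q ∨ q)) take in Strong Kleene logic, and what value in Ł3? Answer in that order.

In Strong Kleene logic: p ↔ p = U ↔ U = U
q ∨ q = 1 ∨ 1 = 1
(p ↔ p) ∧ (q ∨ q) = U ∧ 1 = U
q ∧ ((p ↔ p) ∧ (q ∨ q)) = 1 ∧ U = U
In Ł3: p ↔ p = U ↔ U = 1  [1 − |½−½|]
q ∨ q = 1 ∨ 1 = 1
(p ↔ p) ∧ (q ∨ q) = 1 ∧ 1 = 1
q ∧ ((p ↔ p) ∧ (q ∨ q)) = 1 ∧ 1 = 1
They differ because Strong Kleene logic and Ł3 treat U differently under implication.

U; 1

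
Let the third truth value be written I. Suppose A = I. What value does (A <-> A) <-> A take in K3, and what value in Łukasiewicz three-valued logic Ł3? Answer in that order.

I; I

In K3: A <-> A = I <-> I = I
(A <-> A) <-> A = I <-> I = I
In Łukasiewicz three-valued logic Ł3: A <-> A = I <-> I = T  [1 − |½−½|]
(A <-> A) <-> A = T <-> I = I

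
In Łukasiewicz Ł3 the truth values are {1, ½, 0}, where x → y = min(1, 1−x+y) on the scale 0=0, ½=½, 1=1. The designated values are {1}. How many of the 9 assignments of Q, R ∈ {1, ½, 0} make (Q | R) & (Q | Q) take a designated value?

3

Designated under: (Q=1, R=1); (Q=1, R=½); (Q=1, R=0).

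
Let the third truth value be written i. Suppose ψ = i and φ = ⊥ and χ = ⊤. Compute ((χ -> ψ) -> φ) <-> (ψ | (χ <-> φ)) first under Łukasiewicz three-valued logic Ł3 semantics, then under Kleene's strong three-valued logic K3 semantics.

⊤; i

In Łukasiewicz three-valued logic Ł3: χ -> ψ = ⊤ -> i = i  [min(1, 1−1+½)]
(χ -> ψ) -> φ = i -> ⊥ = i
χ <-> φ = ⊤ <-> ⊥ = ⊥
ψ | (χ <-> φ) = i | ⊥ = i
((χ -> ψ) -> φ) <-> (ψ | (χ <-> φ)) = i <-> i = ⊤
In Kleene's strong three-valued logic K3: χ -> ψ = ⊤ -> i = i  [~⊤ | i]
(χ -> ψ) -> φ = i -> ⊥ = i
χ <-> φ = ⊤ <-> ⊥ = ⊥
ψ | (χ <-> φ) = i | ⊥ = i
((χ -> ψ) -> φ) <-> (ψ | (χ <-> φ)) = i <-> i = i
They differ because Łukasiewicz three-valued logic Ł3 and Kleene's strong three-valued logic K3 treat i differently under implication.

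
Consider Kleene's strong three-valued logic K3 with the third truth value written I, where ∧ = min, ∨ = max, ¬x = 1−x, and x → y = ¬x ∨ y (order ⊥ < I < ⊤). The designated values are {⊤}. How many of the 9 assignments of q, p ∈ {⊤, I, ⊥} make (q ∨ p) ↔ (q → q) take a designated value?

4

Designated under: (q=⊤, p=⊤); (q=⊤, p=I); (q=⊤, p=⊥); (q=⊥, p=⊤).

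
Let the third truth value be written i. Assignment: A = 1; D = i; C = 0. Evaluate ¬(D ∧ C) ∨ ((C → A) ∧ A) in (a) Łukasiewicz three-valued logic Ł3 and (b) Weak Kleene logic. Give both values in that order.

In Łukasiewicz three-valued logic Ł3: D ∧ C = i ∧ 0 = 0
¬(D ∧ C) = ¬0 = 1
C → A = 0 → 1 = 1
(C → A) ∧ A = 1 ∧ 1 = 1
¬(D ∧ C) ∨ ((C → A) ∧ A) = 1 ∨ 1 = 1
In Weak Kleene logic: D ∧ C = i ∧ 0 = i
¬(D ∧ C) = ¬i = i
C → A = 0 → 1 = 1
(C → A) ∧ A = 1 ∧ 1 = 1
¬(D ∧ C) ∨ ((C → A) ∧ A) = i ∨ 1 = i
They differ because Łukasiewicz three-valued logic Ł3 and Weak Kleene logic treat i differently under the binary connectives.

1; i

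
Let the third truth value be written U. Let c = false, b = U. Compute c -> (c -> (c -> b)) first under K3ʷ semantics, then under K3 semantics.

In K3ʷ: c -> b = false -> U = U  [any arg is the third value ⇒ result is the third value]
c -> (c -> b) = false -> U = U
c -> (c -> (c -> b)) = false -> U = U
In K3: c -> b = false -> U = true
c -> (c -> b) = false -> true = true
c -> (c -> (c -> b)) = false -> true = true
They differ because K3ʷ and K3 treat U differently under the binary connectives.

U; true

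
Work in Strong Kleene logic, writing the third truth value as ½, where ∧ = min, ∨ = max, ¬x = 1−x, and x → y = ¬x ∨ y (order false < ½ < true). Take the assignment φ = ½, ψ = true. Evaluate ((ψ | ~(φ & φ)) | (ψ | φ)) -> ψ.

φ & φ = ½ & ½ = ½
~(φ & φ) = ~½ = ½
ψ | ~(φ & φ) = true | ½ = true
ψ | φ = true | ½ = true
(ψ | ~(φ & φ)) | (ψ | φ) = true | true = true
((ψ | ~(φ & φ)) | (ψ | φ)) -> ψ = true -> true = true

true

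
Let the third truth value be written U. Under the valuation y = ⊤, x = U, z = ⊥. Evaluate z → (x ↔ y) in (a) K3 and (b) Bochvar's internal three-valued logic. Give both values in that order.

⊤; U

In K3: x ↔ y = U ↔ ⊤ = U
z → (x ↔ y) = ⊥ → U = ⊤  [¬⊥ ∨ U]
In Bochvar's internal three-valued logic: x ↔ y = U ↔ ⊤ = U
z → (x ↔ y) = ⊥ → U = U  [any arg is the third value ⇒ result is the third value]
They differ because K3 and Bochvar's internal three-valued logic treat U differently under the binary connectives.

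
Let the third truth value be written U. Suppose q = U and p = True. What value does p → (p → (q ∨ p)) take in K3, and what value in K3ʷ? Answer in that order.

True; U

In K3: q ∨ p = U ∨ True = True
p → (q ∨ p) = True → True = True
p → (p → (q ∨ p)) = True → True = True
In K3ʷ: q ∨ p = U ∨ True = U
p → (q ∨ p) = True → U = U  [any arg is the third value ⇒ result is the third value]
p → (p → (q ∨ p)) = True → U = U
They differ because K3 and K3ʷ treat U differently under the binary connectives.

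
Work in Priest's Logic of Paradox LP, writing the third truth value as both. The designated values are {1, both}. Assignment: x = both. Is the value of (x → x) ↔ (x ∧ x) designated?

Yes

x → x = both → both = both
x ∧ x = both ∧ both = both
(x → x) ↔ (x ∧ x) = both ↔ both = both
both ∈ {1, both}.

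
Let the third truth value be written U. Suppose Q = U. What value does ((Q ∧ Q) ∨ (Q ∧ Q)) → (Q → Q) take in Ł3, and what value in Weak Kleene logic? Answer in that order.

1; U

In Ł3: Q ∧ Q = U ∧ U = U
Q ∧ Q = U ∧ U = U
(Q ∧ Q) ∨ (Q ∧ Q) = U ∨ U = U
Q → Q = U → U = 1
((Q ∧ Q) ∨ (Q ∧ Q)) → (Q → Q) = U → 1 = 1
In Weak Kleene logic: Q ∧ Q = U ∧ U = U
Q ∧ Q = U ∧ U = U
(Q ∧ Q) ∨ (Q ∧ Q) = U ∨ U = U
Q → Q = U → U = U  [any arg is the third value ⇒ result is the third value]
((Q ∧ Q) ∨ (Q ∧ Q)) → (Q → Q) = U → U = U
They differ because Ł3 and Weak Kleene logic treat U differently under the binary connectives.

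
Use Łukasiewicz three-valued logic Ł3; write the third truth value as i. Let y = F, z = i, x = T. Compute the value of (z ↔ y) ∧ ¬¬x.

i

z ↔ y = i ↔ F = i
¬x = ¬T = F
¬¬x = ¬F = T
(z ↔ y) ∧ ¬¬x = i ∧ T = i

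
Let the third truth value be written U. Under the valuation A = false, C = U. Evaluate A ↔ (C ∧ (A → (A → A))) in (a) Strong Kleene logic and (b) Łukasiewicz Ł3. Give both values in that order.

In Strong Kleene logic: A → A = false → false = true
A → (A → A) = false → true = true
C ∧ (A → (A → A)) = U ∧ true = U
A ↔ (C ∧ (A → (A → A))) = false ↔ U = U
In Łukasiewicz Ł3: A → A = false → false = true
A → (A → A) = false → true = true
C ∧ (A → (A → A)) = U ∧ true = U
A ↔ (C ∧ (A → (A → A))) = false ↔ U = U  [1 − |0−½|]

U; U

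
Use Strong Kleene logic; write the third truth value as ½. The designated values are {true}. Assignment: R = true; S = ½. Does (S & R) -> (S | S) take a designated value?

S & R = ½ & true = ½
S | S = ½ | ½ = ½
(S & R) -> (S | S) = ½ -> ½ = ½  [~½ | ½]
½ ∉ {true}.

No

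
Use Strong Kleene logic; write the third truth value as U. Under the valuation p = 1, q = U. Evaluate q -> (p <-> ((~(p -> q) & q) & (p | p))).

p -> q = 1 -> U = U  [~1 | U]
~(p -> q) = ~U = U
~(p -> q) & q = U & U = U
p | p = 1 | 1 = 1
(~(p -> q) & q) & (p | p) = U & 1 = U
p <-> ((~(p -> q) & q) & (p | p)) = 1 <-> U = U
q -> (p <-> ((~(p -> q) & q) & (p | p))) = U -> U = U

U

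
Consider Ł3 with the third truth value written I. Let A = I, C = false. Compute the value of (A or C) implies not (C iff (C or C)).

A or C = I or false = I
C or C = false or false = false
C iff (C or C) = false iff false = true
not (C iff (C or C)) = not true = false
(A or C) implies not (C iff (C or C)) = I implies false = I  [min(1, 1−½+0)]

I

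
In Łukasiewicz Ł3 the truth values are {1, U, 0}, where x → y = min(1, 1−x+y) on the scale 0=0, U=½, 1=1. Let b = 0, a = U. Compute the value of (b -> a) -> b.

b -> a = 0 -> U = 1  [min(1, 1−0+½)]
(b -> a) -> b = 1 -> 0 = 0

0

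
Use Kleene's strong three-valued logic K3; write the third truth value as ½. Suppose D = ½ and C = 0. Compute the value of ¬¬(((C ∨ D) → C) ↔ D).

½

C ∨ D = 0 ∨ ½ = ½
(C ∨ D) → C = ½ → 0 = ½  [¬½ ∨ 0]
((C ∨ D) → C) ↔ D = ½ ↔ ½ = ½
¬(((C ∨ D) → C) ↔ D) = ¬½ = ½
¬¬(((C ∨ D) → C) ↔ D) = ¬½ = ½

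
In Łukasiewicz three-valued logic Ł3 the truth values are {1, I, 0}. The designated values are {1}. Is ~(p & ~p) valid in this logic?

Countermodel: p=I gives I, which is not designated.

No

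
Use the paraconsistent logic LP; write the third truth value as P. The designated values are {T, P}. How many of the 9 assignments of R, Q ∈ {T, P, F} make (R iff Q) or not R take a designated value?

8

Of the 9 assignments, 8 give a value in {T, P}.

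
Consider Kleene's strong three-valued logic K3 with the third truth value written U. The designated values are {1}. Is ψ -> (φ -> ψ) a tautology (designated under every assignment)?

No

Countermodel: ψ=U, φ=1 gives U, which is not designated.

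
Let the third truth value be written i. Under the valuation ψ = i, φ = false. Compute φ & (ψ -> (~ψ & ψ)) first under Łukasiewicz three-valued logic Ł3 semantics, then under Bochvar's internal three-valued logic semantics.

In Łukasiewicz three-valued logic Ł3: ~ψ = ~i = i
~ψ & ψ = i & i = i
ψ -> (~ψ & ψ) = i -> i = true  [min(1, 1−½+½)]
φ & (ψ -> (~ψ & ψ)) = false & true = false
In Bochvar's internal three-valued logic: ~ψ = ~i = i
~ψ & ψ = i & i = i
ψ -> (~ψ & ψ) = i -> i = i  [any arg is the third value ⇒ result is the third value]
φ & (ψ -> (~ψ & ψ)) = false & i = i
They differ because Łukasiewicz three-valued logic Ł3 and Bochvar's internal three-valued logic treat i differently under the binary connectives.

false; i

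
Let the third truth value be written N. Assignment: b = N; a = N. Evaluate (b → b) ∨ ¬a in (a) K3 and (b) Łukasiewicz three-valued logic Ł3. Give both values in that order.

N; true

In K3: b → b = N → N = N  [¬N ∨ N]
¬a = ¬N = N
(b → b) ∨ ¬a = N ∨ N = N
In Łukasiewicz three-valued logic Ł3: b → b = N → N = true  [min(1, 1−½+½)]
¬a = ¬N = N
(b → b) ∨ ¬a = true ∨ N = true
They differ because K3 and Łukasiewicz three-valued logic Ł3 treat N differently under implication.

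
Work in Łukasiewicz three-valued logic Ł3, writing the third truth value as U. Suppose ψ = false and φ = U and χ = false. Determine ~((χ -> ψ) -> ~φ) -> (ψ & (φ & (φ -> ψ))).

χ -> ψ = false -> false = true
~φ = ~U = U
(χ -> ψ) -> ~φ = true -> U = U  [min(1, 1−1+½)]
~((χ -> ψ) -> ~φ) = ~U = U
φ -> ψ = U -> false = U
φ & (φ -> ψ) = U & U = U
ψ & (φ & (φ -> ψ)) = false & U = false
~((χ -> ψ) -> ~φ) -> (ψ & (φ & (φ -> ψ))) = U -> false = U

U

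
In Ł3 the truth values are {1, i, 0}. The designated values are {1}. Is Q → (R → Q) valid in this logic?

Yes

Every assignment of Q, R over {1, i, 0} gives a value in {1}.
In particular, with Q=i, R=i: Q → (R → Q) = 1.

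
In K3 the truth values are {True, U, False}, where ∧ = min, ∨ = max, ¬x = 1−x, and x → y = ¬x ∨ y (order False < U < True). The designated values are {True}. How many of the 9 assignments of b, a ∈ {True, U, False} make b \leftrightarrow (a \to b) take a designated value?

4

Designated under: (b=True, a=True); (b=True, a=U); (b=True, a=False); (b=False, a=True).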